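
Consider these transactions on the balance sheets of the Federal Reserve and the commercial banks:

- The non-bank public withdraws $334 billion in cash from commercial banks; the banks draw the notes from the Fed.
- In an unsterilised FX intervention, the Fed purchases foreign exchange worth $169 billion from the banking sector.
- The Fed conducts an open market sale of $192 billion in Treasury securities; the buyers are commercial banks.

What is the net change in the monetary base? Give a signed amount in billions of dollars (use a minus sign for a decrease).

-$23 billion

Fed balance sheet:
  Assets:      Securities −$192B, Foreign assets +$169B
  Liabilities: Bank reserves −$357B, Currency in circulation +$334B
Commercial banking system:
  Assets:      Reserves at CB −$357B, Securities +$192B, Foreign assets −$169B
  Liabilities: Checkable deposits −$334B
Monetary base = currency + reserves: +$334B + (−$357B) = -$23 billion.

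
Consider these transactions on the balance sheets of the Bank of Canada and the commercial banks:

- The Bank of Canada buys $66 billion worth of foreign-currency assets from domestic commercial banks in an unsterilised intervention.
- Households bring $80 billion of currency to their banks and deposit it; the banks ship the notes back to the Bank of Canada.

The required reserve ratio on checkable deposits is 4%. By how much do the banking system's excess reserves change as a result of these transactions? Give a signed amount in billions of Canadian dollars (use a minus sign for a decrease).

+$142.8 billion

FX purchase $66 billion: reserves +$66B, deposits 0.
Currency deposit $80 billion: reserves +$80B, deposits +$80B.
Totals: Δreserves = +$146B, Δdeposits = +$80B.
Δrequired reserves = 4% × +$80B = +$3.2B.
Δexcess reserves = Δreserves − Δrequired = +$146B − (+$3.2B) = +$142.8 billion.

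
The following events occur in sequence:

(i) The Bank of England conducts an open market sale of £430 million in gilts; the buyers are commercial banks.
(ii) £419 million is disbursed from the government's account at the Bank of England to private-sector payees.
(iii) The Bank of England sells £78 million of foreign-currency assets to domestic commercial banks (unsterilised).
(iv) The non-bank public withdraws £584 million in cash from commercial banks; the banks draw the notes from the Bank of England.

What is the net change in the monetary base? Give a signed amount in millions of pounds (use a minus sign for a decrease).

-£89 million

Bank of England balance sheet:
  Assets:      Securities −£430M, Foreign assets −£78M
  Liabilities: Bank reserves −£673M, Currency in circulation +£584M, Government deposits −£419M
Monetary base = currency + reserves: +£584M + (−£673M) = -£89 million.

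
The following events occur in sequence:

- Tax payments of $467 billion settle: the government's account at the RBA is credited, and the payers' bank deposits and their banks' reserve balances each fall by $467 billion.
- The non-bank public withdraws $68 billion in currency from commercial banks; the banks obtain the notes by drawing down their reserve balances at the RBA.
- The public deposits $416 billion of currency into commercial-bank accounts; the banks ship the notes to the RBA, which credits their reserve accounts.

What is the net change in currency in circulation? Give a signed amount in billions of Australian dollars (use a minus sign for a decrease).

Government account inflow $467 billion: no currency enters or leaves circulation → 0.
Currency withdrawal $68 billion: notes leave the central bank → +$68B.
Currency deposit $416 billion: notes return to the central bank → −$416B.
Net: 0 + 68 − 416 = -$348 billion.

-$348 billion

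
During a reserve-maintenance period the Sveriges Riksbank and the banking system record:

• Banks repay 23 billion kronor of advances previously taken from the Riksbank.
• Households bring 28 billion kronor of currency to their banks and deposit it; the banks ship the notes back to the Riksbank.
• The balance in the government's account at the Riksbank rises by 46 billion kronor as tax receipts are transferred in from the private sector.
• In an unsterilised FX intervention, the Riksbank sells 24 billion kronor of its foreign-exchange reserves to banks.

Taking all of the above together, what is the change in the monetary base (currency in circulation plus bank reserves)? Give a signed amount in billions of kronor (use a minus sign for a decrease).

-93 billion

Riksbank balance sheet:
  Assets:      Loans to banks −23B, Foreign assets −24B
  Liabilities: Bank reserves −65B, Currency in circulation −28B, Government deposits +46B
Commercial banking system:
  Assets:      Reserves at CB −65B, Foreign assets +24B
  Liabilities: Checkable deposits −18B, Borrowings from CB −23B
Monetary base = currency + reserves: −28B + (−65B) = -93 billion.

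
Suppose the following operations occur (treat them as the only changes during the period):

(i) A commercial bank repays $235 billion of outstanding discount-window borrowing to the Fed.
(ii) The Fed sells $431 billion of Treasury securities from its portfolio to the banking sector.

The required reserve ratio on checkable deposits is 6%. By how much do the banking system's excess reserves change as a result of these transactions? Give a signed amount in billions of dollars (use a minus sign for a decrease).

-$666 billion

Discount-window repayment $235 billion: reserves −$235B, deposits 0.
OMO sale (to banks) $431 billion: reserves −$431B, deposits 0.
Totals: Δreserves = −$666B, Δdeposits = 0.
Δrequired reserves = 6% × 0 = 0.
Δexcess reserves = Δreserves − Δrequired = −$666B − (0) = -$666 billion.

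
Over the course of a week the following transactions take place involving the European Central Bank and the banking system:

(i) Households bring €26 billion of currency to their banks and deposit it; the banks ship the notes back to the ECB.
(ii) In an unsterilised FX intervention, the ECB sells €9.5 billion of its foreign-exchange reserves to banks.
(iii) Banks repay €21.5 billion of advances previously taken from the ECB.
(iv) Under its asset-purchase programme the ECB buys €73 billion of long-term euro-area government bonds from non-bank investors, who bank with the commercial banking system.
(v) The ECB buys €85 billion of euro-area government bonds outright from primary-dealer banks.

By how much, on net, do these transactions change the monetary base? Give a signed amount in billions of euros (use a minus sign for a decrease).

+€127 billion

Currency deposit €26 billion: just a shift between currency and reserves — both are base money → 0.
FX sale €9.5 billion: ECB balance sheet contracts → −€9.5B.
Discount-window repayment €21.5 billion: ECB balance sheet contracts → −€21.5B.
Asset purchase (from non-banks) €73 billion: ECB balance sheet expands → +€73B.
OMO purchase (from banks) €85 billion: ECB balance sheet expands → +€85B.
Net: 0 − 9.5 − 21.5 + 73 + 85 = +€127 billion.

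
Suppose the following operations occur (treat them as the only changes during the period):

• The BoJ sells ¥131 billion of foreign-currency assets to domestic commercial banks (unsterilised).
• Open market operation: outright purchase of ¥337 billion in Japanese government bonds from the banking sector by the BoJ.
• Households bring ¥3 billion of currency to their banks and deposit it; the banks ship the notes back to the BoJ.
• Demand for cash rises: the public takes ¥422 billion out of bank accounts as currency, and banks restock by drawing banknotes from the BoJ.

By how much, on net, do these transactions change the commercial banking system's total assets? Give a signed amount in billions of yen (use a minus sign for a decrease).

FX sale ¥131 billion: just an asset swap on bank balance sheets → 0.
OMO purchase (from banks) ¥337 billion: just an asset swap on bank balance sheets → 0.
Currency deposit ¥3 billion: bank balance sheets expand → +¥3B.
Currency withdrawal ¥422 billion: bank balance sheets shrink → −¥422B.
Net: 0 + 0 + 3 − 422 = -¥419 billion.

-¥419 billion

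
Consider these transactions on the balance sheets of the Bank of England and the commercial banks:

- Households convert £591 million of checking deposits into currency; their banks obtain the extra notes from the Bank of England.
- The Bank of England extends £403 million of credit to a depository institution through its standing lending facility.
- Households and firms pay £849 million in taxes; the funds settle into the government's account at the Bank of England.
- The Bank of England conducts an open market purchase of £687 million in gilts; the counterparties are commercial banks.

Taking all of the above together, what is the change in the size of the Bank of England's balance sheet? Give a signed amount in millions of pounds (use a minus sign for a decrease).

+£1090 million

Bank of England balance sheet:
  Assets:      Securities +£687M, Loans to banks +£403M
  Liabilities: Bank reserves −£350M, Currency in circulation +£591M, Government deposits +£849M
Commercial banking system:
  Assets:      Reserves at CB −£350M, Securities −£687M
  Liabilities: Checkable deposits −£1440M, Borrowings from CB +£403M
Change in total Bank of England assets = +£1090 million.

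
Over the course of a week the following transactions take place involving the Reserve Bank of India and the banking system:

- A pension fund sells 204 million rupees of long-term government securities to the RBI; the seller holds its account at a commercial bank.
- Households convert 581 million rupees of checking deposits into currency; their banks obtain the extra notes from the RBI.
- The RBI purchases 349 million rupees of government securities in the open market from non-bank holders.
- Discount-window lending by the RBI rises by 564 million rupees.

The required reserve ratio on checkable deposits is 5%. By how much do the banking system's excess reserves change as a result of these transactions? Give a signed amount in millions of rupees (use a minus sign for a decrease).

+537.4 million

Asset purchase (from non-banks) 204 million rupees: reserves +204M, deposits +204M.
Currency withdrawal 581 million rupees: reserves −581M, deposits −581M.
Asset purchase (from non-banks) 349 million rupees: reserves +349M, deposits +349M.
Discount-window loan 564 million rupees: reserves +564M, deposits 0.
Totals: Δreserves = +536M, Δdeposits = −28M.
Δrequired reserves = 5% × −28M = −1.4M.
Δexcess reserves = Δreserves − Δrequired = +536M − (−1.4M) = +537.4 million.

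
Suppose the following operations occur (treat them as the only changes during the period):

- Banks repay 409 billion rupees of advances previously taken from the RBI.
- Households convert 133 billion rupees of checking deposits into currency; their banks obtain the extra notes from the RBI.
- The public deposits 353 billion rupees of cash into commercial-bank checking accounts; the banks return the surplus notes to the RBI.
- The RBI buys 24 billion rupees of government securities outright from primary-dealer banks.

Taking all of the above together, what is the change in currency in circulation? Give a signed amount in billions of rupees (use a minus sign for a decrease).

-220 billion

RBI balance sheet:
  Assets:      Securities +24B, Loans to banks −409B
  Liabilities: Bank reserves −165B, Currency in circulation −220B
Commercial banking system:
  Assets:      Reserves at CB −165B, Securities −24B
  Liabilities: Checkable deposits +220B, Borrowings from CB −409B
So the change in currency in circulation is -220 billion.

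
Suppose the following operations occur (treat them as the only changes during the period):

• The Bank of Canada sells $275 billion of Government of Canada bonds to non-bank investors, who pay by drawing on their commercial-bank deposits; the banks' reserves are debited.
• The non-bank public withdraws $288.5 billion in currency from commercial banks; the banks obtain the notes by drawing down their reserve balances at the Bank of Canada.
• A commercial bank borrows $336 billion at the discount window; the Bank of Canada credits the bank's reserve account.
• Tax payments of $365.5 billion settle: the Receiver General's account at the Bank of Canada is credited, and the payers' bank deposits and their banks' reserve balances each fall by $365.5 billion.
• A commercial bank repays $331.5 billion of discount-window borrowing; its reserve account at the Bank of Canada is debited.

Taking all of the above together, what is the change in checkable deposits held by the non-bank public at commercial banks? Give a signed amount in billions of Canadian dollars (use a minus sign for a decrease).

-$929 billion

Asset sale (to non-banks) $275 billion: non-bank counterparties' bank balances fall → −$275B.
Currency withdrawal $288.5 billion: non-bank counterparties' bank balances fall → −$288.5B.
Discount-window loan $336 billion: the counterparty is a bank, so public deposits are unchanged → 0.
Government account inflow $365.5 billion: non-bank counterparties' bank balances fall → −$365.5B.
Discount-window repayment $331.5 billion: the counterparty is a bank, so public deposits are unchanged → 0.
Net: −275 − 288.5 + 0 − 365.5 + 0 = -$929 billion.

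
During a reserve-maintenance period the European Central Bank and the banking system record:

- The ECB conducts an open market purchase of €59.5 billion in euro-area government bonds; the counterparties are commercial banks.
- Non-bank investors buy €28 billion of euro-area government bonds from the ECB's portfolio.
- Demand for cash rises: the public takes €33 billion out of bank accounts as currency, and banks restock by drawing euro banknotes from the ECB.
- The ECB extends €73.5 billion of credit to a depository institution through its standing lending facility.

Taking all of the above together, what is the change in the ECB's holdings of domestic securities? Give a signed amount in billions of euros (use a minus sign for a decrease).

ECB balance sheet:
  Assets:      Securities +€31.5B, Loans to banks +€73.5B
  Liabilities: Bank reserves +€72B, Currency in circulation +€33B
So the change in the ECB's holdings of domestic securities is +€31.5 billion.

+€31.5 billion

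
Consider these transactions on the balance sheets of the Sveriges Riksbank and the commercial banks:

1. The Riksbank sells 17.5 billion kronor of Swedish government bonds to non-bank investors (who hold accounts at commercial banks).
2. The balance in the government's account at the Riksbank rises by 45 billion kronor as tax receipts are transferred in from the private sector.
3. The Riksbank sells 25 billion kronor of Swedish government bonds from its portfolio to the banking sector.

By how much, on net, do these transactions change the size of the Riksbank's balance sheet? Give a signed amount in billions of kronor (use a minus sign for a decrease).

Riksbank balance sheet:
  Assets:      Securities −42.5B
  Liabilities: Bank reserves −87.5B, Government deposits +45B
Change in total Riksbank assets = -42.5 billion.

-42.5 billion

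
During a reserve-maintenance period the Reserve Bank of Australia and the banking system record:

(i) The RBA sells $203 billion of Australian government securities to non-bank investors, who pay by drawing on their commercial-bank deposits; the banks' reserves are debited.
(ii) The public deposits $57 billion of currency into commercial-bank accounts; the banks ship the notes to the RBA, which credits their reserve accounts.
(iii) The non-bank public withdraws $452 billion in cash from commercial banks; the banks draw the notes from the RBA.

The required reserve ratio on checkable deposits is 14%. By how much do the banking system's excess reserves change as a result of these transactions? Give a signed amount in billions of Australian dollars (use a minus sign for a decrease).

-$514.28 billion

Asset sale (to non-banks) $203 billion: reserves −$203B, deposits −$203B.
Currency deposit $57 billion: reserves +$57B, deposits +$57B.
Currency withdrawal $452 billion: reserves −$452B, deposits −$452B.
Totals: Δreserves = −$598B, Δdeposits = −$598B.
Δrequired reserves = 14% × −$598B = −$83.72B.
Δexcess reserves = Δreserves − Δrequired = −$598B − (−$83.72B) = -$514.28 billion.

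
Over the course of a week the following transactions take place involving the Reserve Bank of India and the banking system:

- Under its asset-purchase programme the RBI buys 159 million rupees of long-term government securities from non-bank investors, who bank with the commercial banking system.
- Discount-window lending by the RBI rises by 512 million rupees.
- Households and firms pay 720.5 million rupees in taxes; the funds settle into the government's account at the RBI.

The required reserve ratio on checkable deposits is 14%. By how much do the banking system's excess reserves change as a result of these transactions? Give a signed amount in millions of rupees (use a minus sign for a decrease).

+29.11 million

Asset purchase (from non-banks) 159 million rupees: reserves +159M, deposits +159M.
Discount-window loan 512 million rupees: reserves +512M, deposits 0.
Government account inflow 720.5 million rupees: reserves −720.5M, deposits −720.5M.
Totals: Δreserves = −49.5M, Δdeposits = −561.5M.
Δrequired reserves = 14% × −561.5M = −78.61M.
Δexcess reserves = Δreserves − Δrequired = −49.5M − (−78.61M) = +29.11 million.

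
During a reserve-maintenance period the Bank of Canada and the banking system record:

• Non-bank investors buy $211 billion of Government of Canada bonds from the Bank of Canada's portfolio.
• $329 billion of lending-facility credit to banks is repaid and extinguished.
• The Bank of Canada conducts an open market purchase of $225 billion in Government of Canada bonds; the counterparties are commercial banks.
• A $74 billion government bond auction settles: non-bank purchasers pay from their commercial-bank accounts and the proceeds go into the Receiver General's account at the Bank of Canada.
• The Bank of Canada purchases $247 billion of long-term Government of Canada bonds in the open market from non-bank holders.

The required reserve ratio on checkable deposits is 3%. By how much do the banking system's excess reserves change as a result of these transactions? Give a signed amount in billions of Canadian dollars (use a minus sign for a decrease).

Asset sale (to non-banks) $211 billion: reserves −$211B, deposits −$211B.
Discount-window repayment $329 billion: reserves −$329B, deposits 0.
OMO purchase (from banks) $225 billion: reserves +$225B, deposits 0.
Government account inflow $74 billion: reserves −$74B, deposits −$74B.
Asset purchase (from non-banks) $247 billion: reserves +$247B, deposits +$247B.
Totals: Δreserves = −$142B, Δdeposits = −$38B.
Δrequired reserves = 3% × −$38B = −$1.14B.
Δexcess reserves = Δreserves − Δrequired = −$142B − (−$1.14B) = -$140.86 billion.

-$140.86 billion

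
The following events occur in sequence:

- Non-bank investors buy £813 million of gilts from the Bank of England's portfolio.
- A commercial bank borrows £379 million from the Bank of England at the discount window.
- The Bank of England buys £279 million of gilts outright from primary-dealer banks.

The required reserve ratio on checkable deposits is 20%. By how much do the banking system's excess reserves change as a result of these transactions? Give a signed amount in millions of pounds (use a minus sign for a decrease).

Asset sale (to non-banks) £813 million: reserves −£813M, deposits −£813M.
Discount-window loan £379 million: reserves +£379M, deposits 0.
OMO purchase (from banks) £279 million: reserves +£279M, deposits 0.
Totals: Δreserves = −£155M, Δdeposits = −£813M.
Δrequired reserves = 20% × −£813M = −£162.6M.
Δexcess reserves = Δreserves − Δrequired = −£155M − (−£162.6M) = +£7.6 million.

+£7.6 million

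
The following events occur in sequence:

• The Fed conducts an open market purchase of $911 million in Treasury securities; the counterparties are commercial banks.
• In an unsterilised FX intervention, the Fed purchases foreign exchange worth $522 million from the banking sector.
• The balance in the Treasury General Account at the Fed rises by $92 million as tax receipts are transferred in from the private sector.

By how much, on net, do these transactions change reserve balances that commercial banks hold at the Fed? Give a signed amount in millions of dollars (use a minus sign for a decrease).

+$1341 million

OMO purchase (from banks) $911 million: the Fed pays by crediting reserve accounts → +$911M.
FX purchase $522 million: the Fed pays by crediting reserve accounts → +$522M.
Government account inflow $92 million: funds move from bank reserves into the government account → −$92M.
Net: 911 + 522 − 92 = +$1341 million.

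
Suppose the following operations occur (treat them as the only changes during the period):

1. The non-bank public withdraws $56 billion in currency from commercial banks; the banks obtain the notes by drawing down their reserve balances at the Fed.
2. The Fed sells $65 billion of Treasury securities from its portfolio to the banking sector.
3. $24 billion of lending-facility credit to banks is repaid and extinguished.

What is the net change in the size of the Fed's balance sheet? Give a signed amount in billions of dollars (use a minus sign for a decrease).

Fed balance sheet:
  Assets:      Securities −$65B, Loans to banks −$24B
  Liabilities: Bank reserves −$145B, Currency in circulation +$56B
Commercial banking system:
  Assets:      Reserves at CB −$145B, Securities +$65B
  Liabilities: Checkable deposits −$56B, Borrowings from CB −$24B
Change in total Fed assets = -$89 billion.

-$89 billion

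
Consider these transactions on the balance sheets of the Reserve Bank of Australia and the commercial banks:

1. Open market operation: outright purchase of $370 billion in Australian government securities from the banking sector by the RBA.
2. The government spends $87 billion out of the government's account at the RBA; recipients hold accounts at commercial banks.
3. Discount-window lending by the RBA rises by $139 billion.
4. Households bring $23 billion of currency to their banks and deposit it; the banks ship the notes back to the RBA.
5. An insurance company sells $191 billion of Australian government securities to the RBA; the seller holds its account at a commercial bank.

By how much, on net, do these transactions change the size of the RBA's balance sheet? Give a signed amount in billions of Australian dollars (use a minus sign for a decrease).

+$700 billion

OMO purchase (from banks) $370 billion: an RBA asset is acquired → +$370B.
Government spending $87 billion: only the composition of liabilities changes → 0.
Discount-window loan $139 billion: an RBA asset is acquired → +$139B.
Currency deposit $23 billion: only the composition of liabilities changes → 0.
Asset purchase (from non-banks) $191 billion: an RBA asset is acquired → +$191B.
Net: 370 + 0 + 139 + 0 + 191 = +$700 billion.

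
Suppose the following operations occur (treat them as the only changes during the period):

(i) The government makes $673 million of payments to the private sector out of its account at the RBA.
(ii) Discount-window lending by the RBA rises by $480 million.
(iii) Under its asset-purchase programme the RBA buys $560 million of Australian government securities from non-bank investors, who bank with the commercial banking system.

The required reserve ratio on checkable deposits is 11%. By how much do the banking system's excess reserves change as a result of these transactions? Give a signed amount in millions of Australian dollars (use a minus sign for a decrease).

Government spending $673 million: reserves +$673M, deposits +$673M.
Discount-window loan $480 million: reserves +$480M, deposits 0.
Asset purchase (from non-banks) $560 million: reserves +$560M, deposits +$560M.
Totals: Δreserves = +$1713M, Δdeposits = +$1233M.
Δrequired reserves = 11% × +$1233M = +$135.63M.
Δexcess reserves = Δreserves − Δrequired = +$1713M − (+$135.63M) = +$1577.37 million.

+$1577.37 million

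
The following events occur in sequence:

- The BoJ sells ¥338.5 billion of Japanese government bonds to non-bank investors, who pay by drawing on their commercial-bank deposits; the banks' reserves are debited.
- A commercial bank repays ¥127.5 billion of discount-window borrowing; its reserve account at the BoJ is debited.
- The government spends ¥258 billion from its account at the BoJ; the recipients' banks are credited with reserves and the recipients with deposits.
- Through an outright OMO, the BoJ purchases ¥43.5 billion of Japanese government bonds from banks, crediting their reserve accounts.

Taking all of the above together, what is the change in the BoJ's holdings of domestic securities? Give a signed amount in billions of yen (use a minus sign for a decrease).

BoJ balance sheet:
  Assets:      Securities −¥295B, Loans to banks −¥127.5B
  Liabilities: Bank reserves −¥164.5B, Government deposits −¥258B
So the change in the BoJ's holdings of domestic securities is -¥295 billion.

-¥295 billion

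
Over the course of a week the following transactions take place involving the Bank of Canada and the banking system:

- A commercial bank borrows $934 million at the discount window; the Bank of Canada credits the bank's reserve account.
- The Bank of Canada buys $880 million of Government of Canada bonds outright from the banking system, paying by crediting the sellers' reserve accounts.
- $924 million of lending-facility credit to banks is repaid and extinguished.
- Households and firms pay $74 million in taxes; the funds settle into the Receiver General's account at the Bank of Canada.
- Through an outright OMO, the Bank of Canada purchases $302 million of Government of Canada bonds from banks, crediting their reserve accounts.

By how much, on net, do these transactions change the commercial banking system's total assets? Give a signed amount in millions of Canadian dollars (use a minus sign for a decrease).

-$64 million

Discount-window loan $934 million: bank balance sheets expand → +$934M.
OMO purchase (from banks) $880 million: just an asset swap on bank balance sheets → 0.
Discount-window repayment $924 million: bank balance sheets shrink → −$924M.
Government account inflow $74 million: bank balance sheets shrink → −$74M.
OMO purchase (from banks) $302 million: just an asset swap on bank balance sheets → 0.
Net: 934 + 0 − 924 − 74 + 0 = -$64 million.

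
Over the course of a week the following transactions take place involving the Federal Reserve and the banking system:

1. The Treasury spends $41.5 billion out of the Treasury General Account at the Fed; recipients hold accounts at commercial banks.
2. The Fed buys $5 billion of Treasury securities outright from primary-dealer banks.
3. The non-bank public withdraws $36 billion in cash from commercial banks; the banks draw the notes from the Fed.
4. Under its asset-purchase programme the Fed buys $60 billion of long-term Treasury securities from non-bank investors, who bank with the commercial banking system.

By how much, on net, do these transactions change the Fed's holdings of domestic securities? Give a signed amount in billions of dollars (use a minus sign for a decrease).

+$65 billion

Government spending $41.5 billion: the Fed's securities portfolio is untouched → 0.
OMO purchase (from banks) $5 billion: securities added to the Fed's portfolio → +$5B.
Currency withdrawal $36 billion: the Fed's securities portfolio is untouched → 0.
Asset purchase (from non-banks) $60 billion: securities added to the Fed's portfolio → +$60B.
Net: 0 + 5 + 0 + 60 = +$65 billion.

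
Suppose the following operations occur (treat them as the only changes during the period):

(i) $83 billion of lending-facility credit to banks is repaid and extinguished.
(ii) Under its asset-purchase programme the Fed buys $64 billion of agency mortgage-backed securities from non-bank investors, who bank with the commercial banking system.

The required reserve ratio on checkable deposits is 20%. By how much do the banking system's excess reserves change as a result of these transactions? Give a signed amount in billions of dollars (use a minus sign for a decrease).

-$31.8 billion

Discount-window repayment $83 billion: reserves −$83B, deposits 0.
Asset purchase (from non-banks) $64 billion: reserves +$64B, deposits +$64B.
Totals: Δreserves = −$19B, Δdeposits = +$64B.
Δrequired reserves = 20% × +$64B = +$12.8B.
Δexcess reserves = Δreserves − Δrequired = −$19B − (+$12.8B) = -$31.8 billion.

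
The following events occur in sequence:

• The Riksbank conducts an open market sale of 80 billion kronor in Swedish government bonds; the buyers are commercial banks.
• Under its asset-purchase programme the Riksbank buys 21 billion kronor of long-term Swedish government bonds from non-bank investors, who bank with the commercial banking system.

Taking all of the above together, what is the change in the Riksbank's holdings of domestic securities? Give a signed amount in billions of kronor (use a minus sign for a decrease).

OMO sale (to banks) 80 billion kronor: securities removed from the Riksbank's portfolio → −80B.
Asset purchase (from non-banks) 21 billion kronor: securities added to the Riksbank's portfolio → +21B.
Net: −80 + 21 = -59 billion.

-59 billion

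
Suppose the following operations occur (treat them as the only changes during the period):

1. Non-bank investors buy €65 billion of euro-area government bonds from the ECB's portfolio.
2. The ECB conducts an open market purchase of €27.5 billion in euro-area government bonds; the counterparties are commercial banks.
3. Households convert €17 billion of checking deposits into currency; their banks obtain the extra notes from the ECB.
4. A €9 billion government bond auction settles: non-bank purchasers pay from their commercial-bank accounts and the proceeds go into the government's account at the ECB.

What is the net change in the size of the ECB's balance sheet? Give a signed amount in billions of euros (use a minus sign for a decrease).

Asset sale (to non-banks) €65 billion: an ECB asset is shed → −€65B.
OMO purchase (from banks) €27.5 billion: an ECB asset is acquired → +€27.5B.
Currency withdrawal €17 billion: only the composition of liabilities changes → 0.
Government account inflow €9 billion: only the composition of liabilities changes → 0.
Net: −65 + 27.5 + 0 + 0 = -€37.5 billion.

-€37.5 billion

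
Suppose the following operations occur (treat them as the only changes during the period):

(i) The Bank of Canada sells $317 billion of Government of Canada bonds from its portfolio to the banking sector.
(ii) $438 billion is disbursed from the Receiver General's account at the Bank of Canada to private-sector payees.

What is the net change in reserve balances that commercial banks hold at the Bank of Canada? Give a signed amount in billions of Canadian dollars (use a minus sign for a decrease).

+$121 billion

OMO sale (to banks) $317 billion: the buying banks pay out of their reserve balances → −$317B.
Government spending $438 billion: government payments flow into bank reserve accounts → +$438B.
Net: −317 + 438 = +$121 billion.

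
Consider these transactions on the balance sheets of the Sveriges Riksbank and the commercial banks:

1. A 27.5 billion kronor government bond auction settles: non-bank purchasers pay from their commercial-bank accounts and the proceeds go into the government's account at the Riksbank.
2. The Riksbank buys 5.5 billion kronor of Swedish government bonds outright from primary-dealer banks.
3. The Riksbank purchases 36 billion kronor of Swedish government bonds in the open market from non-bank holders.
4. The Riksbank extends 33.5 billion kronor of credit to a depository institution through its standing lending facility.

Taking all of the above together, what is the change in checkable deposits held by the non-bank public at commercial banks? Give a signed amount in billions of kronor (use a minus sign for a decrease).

Riksbank balance sheet:
  Assets:      Securities +41.5B, Loans to banks +33.5B
  Liabilities: Bank reserves +47.5B, Government deposits +27.5B
Commercial banking system:
  Assets:      Reserves at CB +47.5B, Securities −5.5B
  Liabilities: Checkable deposits +8.5B, Borrowings from CB +33.5B
So the change in checkable deposits held by the non-bank public at commercial banks is +8.5 billion.

+8.5 billion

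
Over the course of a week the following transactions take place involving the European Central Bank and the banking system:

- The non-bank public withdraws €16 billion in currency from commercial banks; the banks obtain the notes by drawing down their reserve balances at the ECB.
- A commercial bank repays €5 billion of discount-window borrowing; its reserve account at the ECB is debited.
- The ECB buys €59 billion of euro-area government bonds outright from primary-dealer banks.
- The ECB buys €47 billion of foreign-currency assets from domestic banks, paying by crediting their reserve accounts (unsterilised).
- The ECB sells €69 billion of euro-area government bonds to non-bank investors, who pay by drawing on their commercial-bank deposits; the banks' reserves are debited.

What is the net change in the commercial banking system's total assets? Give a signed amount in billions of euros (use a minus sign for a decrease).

-€90 billion

ECB balance sheet:
  Assets:      Securities −€10B, Loans to banks −€5B, Foreign assets +€47B
  Liabilities: Bank reserves +€16B, Currency in circulation +€16B
Commercial banking system:
  Assets:      Reserves at CB +€16B, Securities −€59B, Foreign assets −€47B
  Liabilities: Checkable deposits −€85B, Borrowings from CB −€5B
Change in total bank assets = -€90 billion.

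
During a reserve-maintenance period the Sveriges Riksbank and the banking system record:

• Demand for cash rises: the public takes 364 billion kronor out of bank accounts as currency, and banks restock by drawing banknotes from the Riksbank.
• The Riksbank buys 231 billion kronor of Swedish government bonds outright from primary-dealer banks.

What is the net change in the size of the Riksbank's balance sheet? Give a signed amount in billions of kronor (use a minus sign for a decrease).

+231 billion

Currency withdrawal 364 billion kronor: only the composition of liabilities changes → 0.
OMO purchase (from banks) 231 billion kronor: a Riksbank asset is acquired → +231B.
Net: 0 + 231 = +231 billion.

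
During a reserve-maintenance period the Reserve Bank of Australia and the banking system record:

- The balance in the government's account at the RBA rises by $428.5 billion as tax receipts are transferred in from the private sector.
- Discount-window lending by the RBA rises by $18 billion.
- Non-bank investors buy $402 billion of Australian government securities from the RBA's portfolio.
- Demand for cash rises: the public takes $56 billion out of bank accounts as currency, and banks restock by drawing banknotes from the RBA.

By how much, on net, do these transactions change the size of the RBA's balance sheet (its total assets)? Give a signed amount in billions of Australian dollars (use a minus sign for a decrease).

RBA balance sheet:
  Assets:      Securities −$402B, Loans to banks +$18B
  Liabilities: Bank reserves −$868.5B, Currency in circulation +$56B, Government deposits +$428.5B
Change in total RBA assets = -$384 billion.

-$384 billion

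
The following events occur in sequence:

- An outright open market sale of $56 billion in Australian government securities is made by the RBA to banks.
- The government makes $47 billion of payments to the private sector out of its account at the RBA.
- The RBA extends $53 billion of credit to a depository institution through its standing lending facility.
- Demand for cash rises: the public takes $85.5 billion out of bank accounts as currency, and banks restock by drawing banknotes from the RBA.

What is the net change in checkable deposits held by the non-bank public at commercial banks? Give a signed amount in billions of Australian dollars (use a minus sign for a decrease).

RBA balance sheet:
  Assets:      Securities −$56B, Loans to banks +$53B
  Liabilities: Bank reserves −$41.5B, Currency in circulation +$85.5B, Government deposits −$47B
Commercial banking system:
  Assets:      Reserves at CB −$41.5B, Securities +$56B
  Liabilities: Checkable deposits −$38.5B, Borrowings from CB +$53B
So the change in checkable deposits held by the non-bank public at commercial banks is -$38.5 billion.

-$38.5 billion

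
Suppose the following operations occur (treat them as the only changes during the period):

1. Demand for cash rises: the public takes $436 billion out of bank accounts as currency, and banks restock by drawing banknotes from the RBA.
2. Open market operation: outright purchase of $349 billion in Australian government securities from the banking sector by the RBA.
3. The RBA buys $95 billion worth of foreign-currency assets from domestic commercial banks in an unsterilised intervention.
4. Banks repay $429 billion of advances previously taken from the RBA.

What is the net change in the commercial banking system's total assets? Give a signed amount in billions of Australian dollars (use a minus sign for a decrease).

RBA balance sheet:
  Assets:      Securities +$349B, Loans to banks −$429B, Foreign assets +$95B
  Liabilities: Bank reserves −$421B, Currency in circulation +$436B
Commercial banking system:
  Assets:      Reserves at CB −$421B, Securities −$349B, Foreign assets −$95B
  Liabilities: Checkable deposits −$436B, Borrowings from CB −$429B
Change in total bank assets = -$865 billion.

-$865 billion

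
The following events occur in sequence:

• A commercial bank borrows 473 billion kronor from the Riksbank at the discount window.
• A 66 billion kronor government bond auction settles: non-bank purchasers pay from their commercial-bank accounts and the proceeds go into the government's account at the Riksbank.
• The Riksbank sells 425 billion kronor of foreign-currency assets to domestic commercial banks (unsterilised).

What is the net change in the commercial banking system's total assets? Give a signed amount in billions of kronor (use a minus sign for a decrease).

Discount-window loan 473 billion kronor: bank balance sheets expand → +473B.
Government account inflow 66 billion kronor: bank balance sheets shrink → −66B.
FX sale 425 billion kronor: just an asset swap on bank balance sheets → 0.
Net: 473 − 66 + 0 = +407 billion.

+407 billion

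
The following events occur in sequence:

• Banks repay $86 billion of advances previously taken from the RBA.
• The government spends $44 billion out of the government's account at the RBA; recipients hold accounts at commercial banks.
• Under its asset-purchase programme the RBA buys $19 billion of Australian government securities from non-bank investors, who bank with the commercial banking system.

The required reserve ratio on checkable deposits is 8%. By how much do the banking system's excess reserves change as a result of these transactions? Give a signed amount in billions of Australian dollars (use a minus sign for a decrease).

-$28.04 billion

Discount-window repayment $86 billion: reserves −$86B, deposits 0.
Government spending $44 billion: reserves +$44B, deposits +$44B.
Asset purchase (from non-banks) $19 billion: reserves +$19B, deposits +$19B.
Totals: Δreserves = −$23B, Δdeposits = +$63B.
Δrequired reserves = 8% × +$63B = +$5.04B.
Δexcess reserves = Δreserves − Δrequired = −$23B − (+$5.04B) = -$28.04 billion.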